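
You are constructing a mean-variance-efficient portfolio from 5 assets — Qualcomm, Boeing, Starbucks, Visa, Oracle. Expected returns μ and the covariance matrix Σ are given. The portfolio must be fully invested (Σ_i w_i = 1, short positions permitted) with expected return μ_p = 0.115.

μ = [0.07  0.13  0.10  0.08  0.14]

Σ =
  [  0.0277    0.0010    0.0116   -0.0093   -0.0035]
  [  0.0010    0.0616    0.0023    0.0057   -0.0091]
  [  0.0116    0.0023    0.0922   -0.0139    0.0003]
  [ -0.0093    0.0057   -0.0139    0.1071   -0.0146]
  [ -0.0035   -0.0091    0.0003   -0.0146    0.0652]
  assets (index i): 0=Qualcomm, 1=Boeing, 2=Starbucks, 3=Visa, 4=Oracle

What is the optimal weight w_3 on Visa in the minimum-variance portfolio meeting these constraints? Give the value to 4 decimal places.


g=Σ⁻¹μ = [2.9203  2.3364  0.8586  1.3880  2.9369]
h=Σ⁻¹𝟙 = [40.6633  17.2667  7.6572  16.1479  23.5109]
a=μᵀg=1.116219  b=𝟙ᵀg=10.440191  c=𝟙ᵀh=105.246095  D=ac−b²=8.480151
λ₁=(c·0.115−b)/D = (105.246095·0.115−10.440191)/8.480151 = 0.196118
λ₂=(a−b·0.115)/D = (1.116219−10.440191·0.115)/8.480151 = -0.009953
w* = 0.196118·g + -0.009953·h:
  w_0 = 0.196118·2.9203 + -0.009953·40.6633 = 0.1680  (Qualcomm)
  w_1 = 0.196118·2.3364 + -0.009953·17.2667 = 0.2863  (Boeing)
  w_2 = 0.196118·0.8586 + -0.009953·7.6572 = 0.0922  (Starbucks)
  w_3 = 0.196118·1.3880 + -0.009953·16.1479 = 0.1115  (Visa)
  w_4 = 0.196118·2.9369 + -0.009953·23.5109 = 0.3420  (Oracle)
Σw_i=1.0000  μᵀw=0.1150
σ²=wᵀΣw=λ₁·μ_p+λ₂ = 0.196118·0.115 + -0.009953 = 0.012601 ≈ 0.0126

0.1115


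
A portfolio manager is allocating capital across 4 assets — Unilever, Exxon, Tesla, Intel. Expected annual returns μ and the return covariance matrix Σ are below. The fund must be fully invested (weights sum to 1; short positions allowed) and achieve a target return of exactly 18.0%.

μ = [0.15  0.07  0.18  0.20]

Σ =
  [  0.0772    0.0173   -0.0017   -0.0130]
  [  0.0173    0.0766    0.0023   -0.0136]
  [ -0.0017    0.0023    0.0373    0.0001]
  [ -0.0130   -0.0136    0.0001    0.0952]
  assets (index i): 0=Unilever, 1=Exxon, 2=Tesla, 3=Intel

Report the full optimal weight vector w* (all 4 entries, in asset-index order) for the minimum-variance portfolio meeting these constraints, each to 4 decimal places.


u=Σ⁻¹μ = [2.3189  0.6893  4.8822  2.5108]
v=Σ⁻¹𝟙 = [13.2612  11.7388  26.6528  13.9640]
a=μᵀu=1.777041  b=𝟙ᵀu=10.401197  c=𝟙ᵀv=65.616768  D=ac−b²=8.418788
λ₁=(c·0.180−b)/D = (65.616768·0.180−10.401197)/8.418788 = 0.167461
λ₂=(a−b·0.180)/D = (1.777041−10.401197·0.180)/8.418788 = -0.011305
w* = 0.167461·u + -0.011305·v:
  w_0 = 0.167461·2.3189 + -0.011305·13.2612 = 0.2384  (Unilever)
  w_1 = 0.167461·0.6893 + -0.011305·11.7388 = -0.0173  (Exxon)
  w_2 = 0.167461·4.8822 + -0.011305·26.6528 = 0.5163  (Tesla)
  w_3 = 0.167461·2.5108 + -0.011305·13.9640 = 0.2626  (Intel)
Σw_i=1.0000  μᵀw=0.1800
σ²=wᵀΣw=λ₁·μ_p+λ₂ = 0.167461·0.180 + -0.011305 = 0.018838 ≈ 0.0188

0.2384  -0.0173  0.5163  0.2626


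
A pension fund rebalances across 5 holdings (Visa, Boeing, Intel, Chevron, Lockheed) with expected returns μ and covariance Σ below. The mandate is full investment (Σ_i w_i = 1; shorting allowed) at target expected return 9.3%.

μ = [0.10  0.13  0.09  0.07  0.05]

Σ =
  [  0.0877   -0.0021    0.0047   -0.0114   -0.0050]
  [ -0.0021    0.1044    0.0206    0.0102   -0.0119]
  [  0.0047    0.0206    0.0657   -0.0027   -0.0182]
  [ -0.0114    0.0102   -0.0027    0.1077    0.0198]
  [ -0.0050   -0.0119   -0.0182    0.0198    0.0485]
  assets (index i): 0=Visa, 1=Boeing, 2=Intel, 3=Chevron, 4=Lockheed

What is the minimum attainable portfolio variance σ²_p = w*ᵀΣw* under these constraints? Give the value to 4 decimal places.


0.0175

p=Σ⁻¹μ = [1.2435  1.1586  1.4405  0.3711  1.8325]
q=Σ⁻¹𝟙 = [12.8653  8.8005  19.9404  4.8718  29.5980]
a=μᵀp=0.522213  b=𝟙ᵀp=6.046158  c=𝟙ᵀq=76.076043  D=ac−b²=3.171883
λ₁=(c·0.093−b)/D = (76.076043·0.093−6.046158)/3.171883 = 0.324386
λ₂=(a−b·0.093)/D = (0.522213−6.046158·0.093)/3.171883 = -0.012636
w* = 0.324386·p + -0.012636·q:
  w_0 = 0.324386·1.2435 + -0.012636·12.8653 = 0.2408  (Visa)
  w_1 = 0.324386·1.1586 + -0.012636·8.8005 = 0.2646  (Boeing)
  w_2 = 0.324386·1.4405 + -0.012636·19.9404 = 0.2153  (Intel)
  w_3 = 0.324386·0.3711 + -0.012636·4.8718 = 0.0588  (Chevron)
  w_4 = 0.324386·1.8325 + -0.012636·29.5980 = 0.2204  (Lockheed)
Σw_i=1.0000  μᵀw=0.0930
σ²=wᵀΣw=λ₁·μ_p+λ₂ = 0.324386·0.093 + -0.012636 = 0.017532 ≈ 0.0175


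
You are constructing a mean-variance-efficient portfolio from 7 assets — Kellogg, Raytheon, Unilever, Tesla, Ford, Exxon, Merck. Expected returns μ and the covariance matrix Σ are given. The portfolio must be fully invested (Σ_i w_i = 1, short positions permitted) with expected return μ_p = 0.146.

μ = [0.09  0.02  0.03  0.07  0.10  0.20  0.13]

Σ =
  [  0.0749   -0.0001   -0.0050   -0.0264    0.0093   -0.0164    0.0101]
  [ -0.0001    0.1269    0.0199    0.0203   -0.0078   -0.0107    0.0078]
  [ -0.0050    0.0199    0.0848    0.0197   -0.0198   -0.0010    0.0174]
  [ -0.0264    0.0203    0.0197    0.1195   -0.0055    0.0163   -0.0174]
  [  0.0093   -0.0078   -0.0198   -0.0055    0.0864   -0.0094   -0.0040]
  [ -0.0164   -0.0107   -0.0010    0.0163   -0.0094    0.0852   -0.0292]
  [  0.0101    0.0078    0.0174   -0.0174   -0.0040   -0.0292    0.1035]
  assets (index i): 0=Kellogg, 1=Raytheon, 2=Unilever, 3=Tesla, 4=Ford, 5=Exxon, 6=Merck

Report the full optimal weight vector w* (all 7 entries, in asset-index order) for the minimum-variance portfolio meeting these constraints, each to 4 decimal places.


u=Σ⁻¹μ = [1.7764  0.2566  0.1556  0.8273  1.5614  3.4996  2.2239]
v=Σ⁻¹𝟙 = [18.0859  6.6759  10.2812  9.4331  16.0936  20.8641  13.7595]
a=μᵀu=1.372764  b=𝟙ᵀu=10.300913  c=𝟙ᵀv=95.193303  D=ac−b²=24.569089
λ₁=(c·0.146−b)/D = (95.193303·0.146−10.300913)/24.569089 = 0.146416
λ₂=(a−b·0.146)/D = (1.372764−10.300913·0.146)/24.569089 = -0.005339
w* = 0.146416·u + -0.005339·v:
  w_0 = 0.146416·1.7764 + -0.005339·18.0859 = 0.1635  (Kellogg)
  w_1 = 0.146416·0.2566 + -0.005339·6.6759 = 0.0019  (Raytheon)
  w_2 = 0.146416·0.1556 + -0.005339·10.2812 = -0.0321  (Unilever)
  w_3 = 0.146416·0.8273 + -0.005339·9.4331 = 0.0708  (Tesla)
  w_4 = 0.146416·1.5614 + -0.005339·16.0936 = 0.1427  (Ford)
  w_5 = 0.146416·3.4996 + -0.005339·20.8641 = 0.4010  (Exxon)
  w_6 = 0.146416·2.2239 + -0.005339·13.7595 = 0.2522  (Merck)
Σw_i=1.0000  μᵀw=0.1460
σ²=wᵀΣw=λ₁·μ_p+λ₂ = 0.146416·0.146 + -0.005339 = 0.016038 ≈ 0.0160

0.1635  0.0019  -0.0321  0.0708  0.1427  0.4010  0.2522


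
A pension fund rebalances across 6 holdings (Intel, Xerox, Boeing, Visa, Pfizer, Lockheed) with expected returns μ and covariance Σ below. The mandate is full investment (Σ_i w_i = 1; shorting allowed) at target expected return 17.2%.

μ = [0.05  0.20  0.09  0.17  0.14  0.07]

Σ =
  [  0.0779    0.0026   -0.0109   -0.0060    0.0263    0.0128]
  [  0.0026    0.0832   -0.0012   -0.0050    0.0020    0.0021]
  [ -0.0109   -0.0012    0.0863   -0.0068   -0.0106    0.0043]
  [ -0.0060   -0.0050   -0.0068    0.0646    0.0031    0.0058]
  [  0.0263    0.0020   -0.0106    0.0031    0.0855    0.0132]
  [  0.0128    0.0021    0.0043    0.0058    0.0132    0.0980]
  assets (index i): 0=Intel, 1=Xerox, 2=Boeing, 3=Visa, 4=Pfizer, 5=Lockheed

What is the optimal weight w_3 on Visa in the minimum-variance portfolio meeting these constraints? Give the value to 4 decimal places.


g=Σ⁻¹μ = [0.4705  2.5489  1.5460  2.9497  1.4939  0.1546]
h=Σ⁻¹𝟙 = [12.3982  12.6284  15.4856  18.3640  7.9962  5.4708]
a=μᵀg=1.393864  b=𝟙ᵀg=9.163601  c=𝟙ᵀh=72.343148  D=ac−b²=16.864941
λ₁=(c·0.172−b)/D = (72.343148·0.172−9.163601)/16.864941 = 0.194452
λ₂=(a−b·0.172)/D = (1.393864−9.163601·0.172)/16.864941 = -0.010808
w* = 0.194452·g + -0.010808·h:
  w_0 = 0.194452·0.4705 + -0.010808·12.3982 = -0.0425  (Intel)
  w_1 = 0.194452·2.5489 + -0.010808·12.6284 = 0.3592  (Xerox)
  w_2 = 0.194452·1.5460 + -0.010808·15.4856 = 0.1332  (Boeing)
  w_3 = 0.194452·2.9497 + -0.010808·18.3640 = 0.3751  (Visa)
  w_4 = 0.194452·1.4939 + -0.010808·7.9962 = 0.2041  (Pfizer)
  w_5 = 0.194452·0.1546 + -0.010808·5.4708 = -0.0291  (Lockheed)
Σw_i=1.0000  μᵀw=0.1720
σ²=wᵀΣw=λ₁·μ_p+λ₂ = 0.194452·0.172 + -0.010808 = 0.022638 ≈ 0.0226

0.3751


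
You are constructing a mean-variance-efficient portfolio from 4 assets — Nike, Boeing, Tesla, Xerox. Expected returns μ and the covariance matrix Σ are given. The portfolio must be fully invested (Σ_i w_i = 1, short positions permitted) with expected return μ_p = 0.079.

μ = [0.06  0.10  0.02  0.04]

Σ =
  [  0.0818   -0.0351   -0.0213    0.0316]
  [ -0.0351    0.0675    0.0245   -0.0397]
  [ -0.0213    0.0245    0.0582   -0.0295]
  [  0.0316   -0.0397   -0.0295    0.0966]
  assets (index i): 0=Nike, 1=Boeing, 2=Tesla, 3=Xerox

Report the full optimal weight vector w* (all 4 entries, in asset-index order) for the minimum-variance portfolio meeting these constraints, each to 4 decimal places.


p=Σ⁻¹μ = [1.6016  2.8927  0.3064  1.1726]
q=Σ⁻¹𝟙 = [23.1618  31.7624  24.0310  23.1674]
a=μᵀp=0.438398  b=𝟙ᵀp=5.973265  c=𝟙ᵀq=102.122599  D=ac−b²=9.090419
λ₁=(c·0.079−b)/D = (102.122599·0.079−5.973265)/9.090419 = 0.230399
λ₂=(a−b·0.079)/D = (0.438398−5.973265·0.079)/9.090419 = -0.003684
w* = 0.230399·p + -0.003684·q:
  w_0 = 0.230399·1.6016 + -0.003684·23.1618 = 0.2837  (Nike)
  w_1 = 0.230399·2.8927 + -0.003684·31.7624 = 0.5495  (Boeing)
  w_2 = 0.230399·0.3064 + -0.003684·24.0310 = -0.0179  (Tesla)
  w_3 = 0.230399·1.1726 + -0.003684·23.1674 = 0.1848  (Xerox)
Σw_i=1.0000  μᵀw=0.0790
σ²=wᵀΣw=λ₁·μ_p+λ₂ = 0.230399·0.079 + -0.003684 = 0.014517 ≈ 0.0145

0.2837  0.5495  -0.0179  0.1848


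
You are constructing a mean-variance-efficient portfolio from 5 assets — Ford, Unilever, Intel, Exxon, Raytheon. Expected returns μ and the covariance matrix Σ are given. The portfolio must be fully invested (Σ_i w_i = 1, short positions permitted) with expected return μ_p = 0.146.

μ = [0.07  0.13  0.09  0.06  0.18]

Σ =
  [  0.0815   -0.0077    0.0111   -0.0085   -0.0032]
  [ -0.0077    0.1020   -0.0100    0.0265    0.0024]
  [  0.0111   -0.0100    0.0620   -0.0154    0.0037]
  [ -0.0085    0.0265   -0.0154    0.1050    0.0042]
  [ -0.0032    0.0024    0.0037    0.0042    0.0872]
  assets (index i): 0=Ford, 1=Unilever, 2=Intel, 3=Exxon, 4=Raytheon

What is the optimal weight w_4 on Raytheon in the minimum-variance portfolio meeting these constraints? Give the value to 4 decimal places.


0.4983

x=Σ⁻¹μ = [0.9048  1.3261  1.4975  0.4506  1.9757]
y=Σ⁻¹𝟙 = [12.2796  9.5284  17.3904  10.2467  10.4248]
a=μᵀx=0.753162  b=𝟙ᵀx=6.154684  c=𝟙ᵀy=59.870053  D=ac−b²=7.211689
λ₁=(c·0.146−b)/D = (59.870053·0.146−6.154684)/7.211689 = 0.358632
λ₂=(a−b·0.146)/D = (0.753162−6.154684·0.146)/7.211689 = -0.020165
w* = 0.358632·x + -0.020165·y:
  w_0 = 0.358632·0.9048 + -0.020165·12.2796 = 0.0769  (Ford)
  w_1 = 0.358632·1.3261 + -0.020165·9.5284 = 0.2834  (Unilever)
  w_2 = 0.358632·1.4975 + -0.020165·17.3904 = 0.1864  (Intel)
  w_3 = 0.358632·0.4506 + -0.020165·10.2467 = -0.0450  (Exxon)
  w_4 = 0.358632·1.9757 + -0.020165·10.4248 = 0.4983  (Raytheon)
Σw_i=1.0000  μᵀw=0.1460
σ²=wᵀΣw=λ₁·μ_p+λ₂ = 0.358632·0.146 + -0.020165 = 0.032195 ≈ 0.0322


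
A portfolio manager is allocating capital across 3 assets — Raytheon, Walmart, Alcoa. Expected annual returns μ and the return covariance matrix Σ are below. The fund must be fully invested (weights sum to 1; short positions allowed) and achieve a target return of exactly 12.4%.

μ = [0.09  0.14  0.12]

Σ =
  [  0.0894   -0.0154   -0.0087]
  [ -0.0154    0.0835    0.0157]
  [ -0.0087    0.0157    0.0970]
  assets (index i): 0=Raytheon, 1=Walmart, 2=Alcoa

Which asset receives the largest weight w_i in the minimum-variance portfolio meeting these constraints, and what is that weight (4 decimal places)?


Walmart (0.5302)

u=Σ⁻¹μ = [1.4107  1.7332  1.0831]
v=Σ⁻¹𝟙 = [14.3216  12.8279  9.5175]
a=μᵀu=0.499577  b=𝟙ᵀu=4.226951  c=𝟙ᵀv=36.667013  D=ac−b²=0.450896
λ₁=(c·0.124−b)/D = (36.667013·0.124−4.226951)/0.450896 = 0.709164
λ₂=(a−b·0.124)/D = (0.499577−4.226951·0.124)/0.450896 = -0.054479
w* = 0.709164·u + -0.054479·v:
  w_0 = 0.709164·1.4107 + -0.054479·14.3216 = 0.2202  (Raytheon)
  w_1 = 0.709164·1.7332 + -0.054479·12.8279 = 0.5302  (Walmart)
  w_2 = 0.709164·1.0831 + -0.054479·9.5175 = 0.2496  (Alcoa)
Σw_i=1.0000  μᵀw=0.1240
σ²=wᵀΣw=λ₁·μ_p+λ₂ = 0.709164·0.124 + -0.054479 = 0.033457 ≈ 0.0335


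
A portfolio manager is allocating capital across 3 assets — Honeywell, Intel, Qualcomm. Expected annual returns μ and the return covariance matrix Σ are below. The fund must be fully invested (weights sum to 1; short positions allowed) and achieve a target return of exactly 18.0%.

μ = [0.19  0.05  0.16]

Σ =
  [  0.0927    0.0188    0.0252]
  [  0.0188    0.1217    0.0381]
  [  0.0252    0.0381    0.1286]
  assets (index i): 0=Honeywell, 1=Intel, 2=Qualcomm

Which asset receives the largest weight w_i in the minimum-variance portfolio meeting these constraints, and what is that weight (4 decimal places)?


u=Σ⁻¹μ = [1.8289  -0.1642  0.9344]
v=Σ⁻¹𝟙 = [8.4505  5.5062  4.4888]
a=μᵀu=0.488791  b=𝟙ᵀu=2.599122  c=𝟙ᵀv=18.445559  D=ac−b²=2.260583
λ₁=(c·0.180−b)/D = (18.445559·0.180−2.599122)/2.260583 = 0.318979
λ₂=(a−b·0.180)/D = (0.488791−2.599122·0.180)/2.260583 = 0.009267
w* = 0.318979·u + 0.009267·v:
  w_0 = 0.318979·1.8289 + 0.009267·8.4505 = 0.6617  (Honeywell)
  w_1 = 0.318979·-0.1642 + 0.009267·5.5062 = -0.0014  (Intel)
  w_2 = 0.318979·0.9344 + 0.009267·4.4888 = 0.3397  (Qualcomm)
Σw_i=1.0000  μᵀw=0.1800
σ²=wᵀΣw=λ₁·μ_p+λ₂ = 0.318979·0.180 + 0.009267 = 0.066683 ≈ 0.0667

Honeywell (0.6617)


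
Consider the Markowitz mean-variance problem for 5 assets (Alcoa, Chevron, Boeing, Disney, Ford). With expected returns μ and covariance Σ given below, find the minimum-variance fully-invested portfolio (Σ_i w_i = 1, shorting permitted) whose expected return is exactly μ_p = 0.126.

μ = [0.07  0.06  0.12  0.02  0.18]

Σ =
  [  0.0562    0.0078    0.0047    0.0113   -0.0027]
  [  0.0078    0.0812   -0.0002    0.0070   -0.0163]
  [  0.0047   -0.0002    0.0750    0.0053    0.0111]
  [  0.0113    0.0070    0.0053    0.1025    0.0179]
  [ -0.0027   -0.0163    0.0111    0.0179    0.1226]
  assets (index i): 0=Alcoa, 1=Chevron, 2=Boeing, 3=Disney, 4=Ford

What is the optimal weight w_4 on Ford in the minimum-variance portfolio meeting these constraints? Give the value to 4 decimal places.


x=Σ⁻¹μ = [1.1419  0.9730  1.3251  -0.3368  1.5519]
y=Σ⁻¹𝟙 = [14.5321  12.1621  10.8462  5.3067  8.3368]
a=μᵀx=0.569943  b=𝟙ᵀx=4.655282  c=𝟙ᵀy=51.183941  D=ac−b²=7.500298
λ₁=(c·0.126−b)/D = (51.183941·0.126−4.655282)/7.500298 = 0.239176
λ₂=(a−b·0.126)/D = (0.569943−4.655282·0.126)/7.500298 = -0.002216
w* = 0.239176·x + -0.002216·y:
  w_0 = 0.239176·1.1419 + -0.002216·14.5321 = 0.2409  (Alcoa)
  w_1 = 0.239176·0.9730 + -0.002216·12.1621 = 0.2058  (Chevron)
  w_2 = 0.239176·1.3251 + -0.002216·10.8462 = 0.2929  (Boeing)
  w_3 = 0.239176·-0.3368 + -0.002216·5.3067 = -0.0923  (Disney)
  w_4 = 0.239176·1.5519 + -0.002216·8.3368 = 0.3527  (Ford)
Σw_i=1.0000  μᵀw=0.1260
σ²=wᵀΣw=λ₁·μ_p+λ₂ = 0.239176·0.126 + -0.002216 = 0.027920 ≈ 0.0279

0.3527


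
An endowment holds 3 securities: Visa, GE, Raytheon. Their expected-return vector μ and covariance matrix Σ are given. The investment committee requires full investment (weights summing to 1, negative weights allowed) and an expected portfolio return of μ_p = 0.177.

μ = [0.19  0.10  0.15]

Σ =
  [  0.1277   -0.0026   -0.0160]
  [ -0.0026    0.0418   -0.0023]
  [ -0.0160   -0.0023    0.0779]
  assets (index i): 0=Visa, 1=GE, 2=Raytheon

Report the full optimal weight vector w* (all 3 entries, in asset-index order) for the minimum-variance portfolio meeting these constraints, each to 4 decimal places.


g=Σ⁻¹μ = [1.8399  2.6378  2.3813]
h=Σ⁻¹𝟙 = [10.3166  25.4294  15.7067]
a=μᵀg=0.970570  b=𝟙ᵀg=6.859090  c=𝟙ᵀh=51.452648  D=ac−b²=2.891275
λ₁=(c·0.177−b)/D = (51.452648·0.177−6.859090)/2.891275 = 0.777522
λ₂=(a−b·0.177)/D = (0.970570−6.859090·0.177)/2.891275 = -0.084215
w* = 0.777522·g + -0.084215·h:
  w_0 = 0.777522·1.8399 + -0.084215·10.3166 = 0.5618  (Visa)
  w_1 = 0.777522·2.6378 + -0.084215·25.4294 = -0.0906  (GE)
  w_2 = 0.777522·2.3813 + -0.084215·15.7067 = 0.5288  (Raytheon)
Σw_i=1.0000  μᵀw=0.1770
σ²=wᵀΣw=λ₁·μ_p+λ₂ = 0.777522·0.177 + -0.084215 = 0.053406 ≈ 0.0534

0.5618  -0.0906  0.5288


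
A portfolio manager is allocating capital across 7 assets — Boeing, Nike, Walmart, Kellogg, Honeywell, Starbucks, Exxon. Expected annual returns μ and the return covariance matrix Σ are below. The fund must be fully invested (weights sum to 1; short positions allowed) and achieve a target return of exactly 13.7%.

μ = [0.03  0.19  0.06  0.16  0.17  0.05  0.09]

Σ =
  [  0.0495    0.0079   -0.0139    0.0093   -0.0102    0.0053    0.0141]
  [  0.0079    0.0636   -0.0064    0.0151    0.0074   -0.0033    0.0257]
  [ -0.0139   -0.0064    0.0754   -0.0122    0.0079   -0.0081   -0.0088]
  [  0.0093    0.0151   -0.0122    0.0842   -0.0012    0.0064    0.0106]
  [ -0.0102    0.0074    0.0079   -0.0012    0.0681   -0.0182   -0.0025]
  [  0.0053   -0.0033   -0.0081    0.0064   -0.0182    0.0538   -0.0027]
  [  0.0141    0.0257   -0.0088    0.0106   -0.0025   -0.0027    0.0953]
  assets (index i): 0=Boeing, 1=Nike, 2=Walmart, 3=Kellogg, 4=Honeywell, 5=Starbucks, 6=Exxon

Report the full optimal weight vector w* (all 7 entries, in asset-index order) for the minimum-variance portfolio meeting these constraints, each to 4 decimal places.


p=Σ⁻¹μ = [0.5875  2.3603  1.3005  1.4501  2.7439  1.9832  0.3079]
q=Σ⁻¹𝟙 = [22.8067  9.0112  20.9366  8.1531  22.3047  26.9756  7.0645]
a=μᵀp=1.369454  b=𝟙ᵀp=10.733409  c=𝟙ᵀq=117.252418  D=ac−b²=45.365775
λ₁=(c·0.137−b)/D = (117.252418·0.137−10.733409)/45.365775 = 0.117493
λ₂=(a−b·0.137)/D = (1.369454−10.733409·0.137)/45.365775 = -0.002227
w* = 0.117493·p + -0.002227·q:
  w_0 = 0.117493·0.5875 + -0.002227·22.8067 = 0.0182  (Boeing)
  w_1 = 0.117493·2.3603 + -0.002227·9.0112 = 0.2572  (Nike)
  w_2 = 0.117493·1.3005 + -0.002227·20.9366 = 0.1062  (Walmart)
  w_3 = 0.117493·1.4501 + -0.002227·8.1531 = 0.1522  (Kellogg)
  w_4 = 0.117493·2.7439 + -0.002227·22.3047 = 0.2727  (Honeywell)
  w_5 = 0.117493·1.9832 + -0.002227·26.9756 = 0.1729  (Starbucks)
  w_6 = 0.117493·0.3079 + -0.002227·7.0645 = 0.0204  (Exxon)
Σw_i=1.0000  μᵀw=0.1370
σ²=wᵀΣw=λ₁·μ_p+λ₂ = 0.117493·0.137 + -0.002227 = 0.013870 ≈ 0.0139

0.0182  0.2572  0.1062  0.1522  0.2727  0.1729  0.0204


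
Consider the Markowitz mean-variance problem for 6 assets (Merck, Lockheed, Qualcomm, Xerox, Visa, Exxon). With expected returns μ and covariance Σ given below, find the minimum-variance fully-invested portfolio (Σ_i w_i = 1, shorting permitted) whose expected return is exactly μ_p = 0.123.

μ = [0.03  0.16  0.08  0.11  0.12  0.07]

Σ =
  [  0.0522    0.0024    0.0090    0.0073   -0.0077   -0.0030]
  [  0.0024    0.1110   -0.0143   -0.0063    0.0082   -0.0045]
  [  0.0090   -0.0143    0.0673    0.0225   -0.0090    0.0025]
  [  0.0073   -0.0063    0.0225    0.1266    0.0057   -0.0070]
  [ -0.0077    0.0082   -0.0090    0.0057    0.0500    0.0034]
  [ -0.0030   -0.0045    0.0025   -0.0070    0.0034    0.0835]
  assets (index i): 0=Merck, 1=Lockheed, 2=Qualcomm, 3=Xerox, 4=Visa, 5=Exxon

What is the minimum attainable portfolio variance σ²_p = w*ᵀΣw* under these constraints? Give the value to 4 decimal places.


x=Σ⁻¹μ = [0.5612  1.5171  1.5305  0.5792  2.3896  0.8457]
y=Σ⁻¹𝟙 = [19.5409  9.6193  15.5237  4.1310  22.9292  12.1444]
a=μᵀx=0.791671  b=𝟙ᵀx=7.423239  c=𝟙ᵀy=83.888498  D=ac−b²=11.307647
λ₁=(c·0.123−b)/D = (83.888498·0.123−7.423239)/11.307647 = 0.256026
λ₂=(a−b·0.123)/D = (0.791671−7.423239·0.123)/11.307647 = -0.010735
w* = 0.256026·x + -0.010735·y:
  w_0 = 0.256026·0.5612 + -0.010735·19.5409 = -0.0661  (Merck)
  w_1 = 0.256026·1.5171 + -0.010735·9.6193 = 0.2852  (Lockheed)
  w_2 = 0.256026·1.5305 + -0.010735·15.5237 = 0.2252  (Qualcomm)
  w_3 = 0.256026·0.5792 + -0.010735·4.1310 = 0.1039  (Xerox)
  w_4 = 0.256026·2.3896 + -0.010735·22.9292 = 0.3656  (Visa)
  w_5 = 0.256026·0.8457 + -0.010735·12.1444 = 0.0861  (Exxon)
Σw_i=1.0000  μᵀw=0.1230
σ²=wᵀΣw=λ₁·μ_p+λ₂ = 0.256026·0.123 + -0.010735 = 0.020756 ≈ 0.0208

0.0208


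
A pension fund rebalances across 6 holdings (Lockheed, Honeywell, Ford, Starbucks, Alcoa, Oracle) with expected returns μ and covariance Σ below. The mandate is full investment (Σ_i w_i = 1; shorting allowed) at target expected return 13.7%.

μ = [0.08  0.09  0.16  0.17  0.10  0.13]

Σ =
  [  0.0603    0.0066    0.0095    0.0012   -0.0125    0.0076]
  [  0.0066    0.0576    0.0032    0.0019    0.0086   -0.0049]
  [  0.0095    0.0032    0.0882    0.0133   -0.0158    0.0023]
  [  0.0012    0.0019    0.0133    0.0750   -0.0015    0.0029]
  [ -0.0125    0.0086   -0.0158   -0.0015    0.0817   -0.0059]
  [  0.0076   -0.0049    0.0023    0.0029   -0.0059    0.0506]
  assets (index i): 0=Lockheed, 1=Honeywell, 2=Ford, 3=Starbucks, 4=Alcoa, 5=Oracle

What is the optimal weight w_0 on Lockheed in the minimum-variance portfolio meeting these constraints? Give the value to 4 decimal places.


x=Σ⁻¹μ = [0.9368  1.2573  1.6365  1.8655  1.7717  2.5755]
y=Σ⁻¹𝟙 = [14.1574  14.0508  10.1594  10.5118  16.5188  19.8589]
a=μᵀx=1.279047  b=𝟙ᵀx=10.043207  c=𝟙ᵀy=85.257093  D=ac−b²=8.181855
λ₁=(c·0.137−b)/D = (85.257093·0.137−10.043207)/8.181855 = 0.200079
λ₂=(a−b·0.137)/D = (1.279047−10.043207·0.137)/8.181855 = -0.011840
w* = 0.200079·x + -0.011840·y:
  w_0 = 0.200079·0.9368 + -0.011840·14.1574 = 0.0198  (Lockheed)
  w_1 = 0.200079·1.2573 + -0.011840·14.0508 = 0.0852  (Honeywell)
  w_2 = 0.200079·1.6365 + -0.011840·10.1594 = 0.2071  (Ford)
  w_3 = 0.200079·1.8655 + -0.011840·10.5118 = 0.2488  (Starbucks)
  w_4 = 0.200079·1.7717 + -0.011840·16.5188 = 0.1589  (Alcoa)
  w_5 = 0.200079·2.5755 + -0.011840·19.8589 = 0.2802  (Oracle)
Σw_i=1.0000  μᵀw=0.1370
σ²=wᵀΣw=λ₁·μ_p+λ₂ = 0.200079·0.137 + -0.011840 = 0.015571 ≈ 0.0156

0.0198


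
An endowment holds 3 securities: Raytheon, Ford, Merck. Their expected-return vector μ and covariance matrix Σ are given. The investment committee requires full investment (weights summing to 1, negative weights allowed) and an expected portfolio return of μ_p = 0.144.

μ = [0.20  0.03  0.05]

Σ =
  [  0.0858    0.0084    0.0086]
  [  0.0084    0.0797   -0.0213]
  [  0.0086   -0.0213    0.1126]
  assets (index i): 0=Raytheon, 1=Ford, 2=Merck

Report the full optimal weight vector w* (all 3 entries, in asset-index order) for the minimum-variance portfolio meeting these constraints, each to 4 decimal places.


0.6505  0.1784  0.1711

u=Σ⁻¹μ = [2.2783  0.2196  0.3116]
v=Σ⁻¹𝟙 = [9.1398  14.5039  10.9266]
a=μᵀu=0.477821  b=𝟙ᵀu=2.809414  c=𝟙ᵀv=34.570306  D=ac−b²=8.625609
λ₁=(c·0.144−b)/D = (34.570306·0.144−2.809414)/8.625609 = 0.251427
λ₂=(a−b·0.144)/D = (0.477821−2.809414·0.144)/8.625609 = 0.008494
w* = 0.251427·u + 0.008494·v:
  w_0 = 0.251427·2.2783 + 0.008494·9.1398 = 0.6505  (Raytheon)
  w_1 = 0.251427·0.2196 + 0.008494·14.5039 = 0.1784  (Ford)
  w_2 = 0.251427·0.3116 + 0.008494·10.9266 = 0.1711  (Merck)
Σw_i=1.0000  μᵀw=0.1440
σ²=wᵀΣw=λ₁·μ_p+λ₂ = 0.251427·0.144 + 0.008494 = 0.044699 ≈ 0.0447


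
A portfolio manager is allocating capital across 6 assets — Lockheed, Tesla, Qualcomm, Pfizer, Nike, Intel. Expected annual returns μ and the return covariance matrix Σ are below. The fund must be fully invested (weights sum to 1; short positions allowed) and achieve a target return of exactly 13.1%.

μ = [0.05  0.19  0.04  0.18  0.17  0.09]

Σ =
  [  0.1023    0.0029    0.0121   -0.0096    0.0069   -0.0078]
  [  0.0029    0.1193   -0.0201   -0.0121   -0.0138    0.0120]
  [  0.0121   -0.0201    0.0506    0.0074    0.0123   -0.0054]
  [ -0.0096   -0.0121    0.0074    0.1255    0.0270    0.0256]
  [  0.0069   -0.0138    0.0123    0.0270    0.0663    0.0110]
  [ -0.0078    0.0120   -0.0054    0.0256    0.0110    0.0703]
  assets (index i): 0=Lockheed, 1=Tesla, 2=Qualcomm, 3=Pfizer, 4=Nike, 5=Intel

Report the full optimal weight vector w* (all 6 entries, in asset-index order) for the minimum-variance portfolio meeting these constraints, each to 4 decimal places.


0.0754  0.2479  0.2139  0.1111  0.2490  0.1027

x=Σ⁻¹μ = [0.2906  2.0782  0.8552  1.0476  2.3353  0.2765]
y=Σ⁻¹𝟙 = [7.5811  12.0717  21.1391  4.0840  9.2823  11.6894]
a=μᵀx=1.054052  b=𝟙ᵀx=6.883398  c=𝟙ᵀy=65.847606  D=ac−b²=22.025615
λ₁=(c·0.131−b)/D = (65.847606·0.131−6.883398)/22.025615 = 0.079119
λ₂=(a−b·0.131)/D = (1.054052−6.883398·0.131)/22.025615 = 0.006916
w* = 0.079119·x + 0.006916·y:
  w_0 = 0.079119·0.2906 + 0.006916·7.5811 = 0.0754  (Lockheed)
  w_1 = 0.079119·2.0782 + 0.006916·12.0717 = 0.2479  (Tesla)
  w_2 = 0.079119·0.8552 + 0.006916·21.1391 = 0.2139  (Qualcomm)
  w_3 = 0.079119·1.0476 + 0.006916·4.0840 = 0.1111  (Pfizer)
  w_4 = 0.079119·2.3353 + 0.006916·9.2823 = 0.2490  (Nike)
  w_5 = 0.079119·0.2765 + 0.006916·11.6894 = 0.1027  (Intel)
Σw_i=1.0000  μᵀw=0.1310
σ²=wᵀΣw=λ₁·μ_p+λ₂ = 0.079119·0.131 + 0.006916 = 0.017280 ≈ 0.0173


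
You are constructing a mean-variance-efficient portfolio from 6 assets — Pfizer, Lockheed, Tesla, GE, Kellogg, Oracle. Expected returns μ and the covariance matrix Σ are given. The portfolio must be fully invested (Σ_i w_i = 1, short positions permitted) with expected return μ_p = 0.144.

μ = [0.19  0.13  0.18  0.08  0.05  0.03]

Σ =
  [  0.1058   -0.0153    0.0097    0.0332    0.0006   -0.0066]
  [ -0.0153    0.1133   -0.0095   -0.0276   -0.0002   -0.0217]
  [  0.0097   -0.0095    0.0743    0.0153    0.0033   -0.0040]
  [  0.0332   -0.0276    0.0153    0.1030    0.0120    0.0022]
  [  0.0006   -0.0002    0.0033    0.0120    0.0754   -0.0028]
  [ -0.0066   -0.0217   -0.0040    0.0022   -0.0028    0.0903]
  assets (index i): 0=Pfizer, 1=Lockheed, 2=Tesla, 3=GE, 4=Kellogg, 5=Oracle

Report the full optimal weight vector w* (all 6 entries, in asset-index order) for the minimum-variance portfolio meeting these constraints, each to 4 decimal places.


x=Σ⁻¹μ = [1.8290  1.8524  2.4021  0.2409  0.5482  1.0286]
y=Σ⁻¹𝟙 = [9.2289  16.1265  13.1499  7.3422  12.0970  16.4028]
a=μᵀx=1.098241  b=𝟙ᵀx=7.901232  c=𝟙ᵀy=74.347342  D=ac−b²=19.221852
λ₁=(c·0.144−b)/D = (74.347342·0.144−7.901232)/19.221852 = 0.145917
λ₂=(a−b·0.144)/D = (1.098241−7.901232·0.144)/19.221852 = -0.002057
w* = 0.145917·x + -0.002057·y:
  w_0 = 0.145917·1.8290 + -0.002057·9.2289 = 0.2479  (Pfizer)
  w_1 = 0.145917·1.8524 + -0.002057·16.1265 = 0.2371  (Lockheed)
  w_2 = 0.145917·2.4021 + -0.002057·13.1499 = 0.3235  (Tesla)
  w_3 = 0.145917·0.2409 + -0.002057·7.3422 = 0.0200  (GE)
  w_4 = 0.145917·0.5482 + -0.002057·12.0970 = 0.0551  (Kellogg)
  w_5 = 0.145917·1.0286 + -0.002057·16.4028 = 0.1164  (Oracle)
Σw_i=1.0000  μᵀw=0.1440
σ²=wᵀΣw=λ₁·μ_p+λ₂ = 0.145917·0.144 + -0.002057 = 0.018955 ≈ 0.0190

0.2479  0.2371  0.3235  0.0200  0.0551  0.1164


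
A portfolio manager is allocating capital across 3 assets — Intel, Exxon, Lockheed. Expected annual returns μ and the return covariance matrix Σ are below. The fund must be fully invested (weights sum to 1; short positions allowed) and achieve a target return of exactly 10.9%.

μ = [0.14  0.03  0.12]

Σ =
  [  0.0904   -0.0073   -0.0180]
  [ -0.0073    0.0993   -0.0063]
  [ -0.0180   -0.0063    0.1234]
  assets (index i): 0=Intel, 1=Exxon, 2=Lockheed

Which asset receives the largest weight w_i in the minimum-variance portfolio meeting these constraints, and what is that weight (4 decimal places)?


x=Σ⁻¹μ = [1.8429  0.5180  1.2677]
y=Σ⁻¹𝟙 = [14.1591  11.7948  10.7712]
a=μᵀx=0.425676  b=𝟙ᵀx=3.628668  c=𝟙ᵀy=36.725125  D=ac−b²=2.465785
λ₁=(c·0.109−b)/D = (36.725125·0.109−3.628668)/2.465785 = 0.151826
λ₂=(a−b·0.109)/D = (0.425676−3.628668·0.109)/2.465785 = 0.012228
w* = 0.151826·x + 0.012228·y:
  w_0 = 0.151826·1.8429 + 0.012228·14.1591 = 0.4529  (Intel)
  w_1 = 0.151826·0.5180 + 0.012228·11.7948 = 0.2229  (Exxon)
  w_2 = 0.151826·1.2677 + 0.012228·10.7712 = 0.3242  (Lockheed)
Σw_i=1.0000  μᵀw=0.1090
σ²=wᵀΣw=λ₁·μ_p+λ₂ = 0.151826·0.109 + 0.012228 = 0.028777 ≈ 0.0288

Intel (0.4529)


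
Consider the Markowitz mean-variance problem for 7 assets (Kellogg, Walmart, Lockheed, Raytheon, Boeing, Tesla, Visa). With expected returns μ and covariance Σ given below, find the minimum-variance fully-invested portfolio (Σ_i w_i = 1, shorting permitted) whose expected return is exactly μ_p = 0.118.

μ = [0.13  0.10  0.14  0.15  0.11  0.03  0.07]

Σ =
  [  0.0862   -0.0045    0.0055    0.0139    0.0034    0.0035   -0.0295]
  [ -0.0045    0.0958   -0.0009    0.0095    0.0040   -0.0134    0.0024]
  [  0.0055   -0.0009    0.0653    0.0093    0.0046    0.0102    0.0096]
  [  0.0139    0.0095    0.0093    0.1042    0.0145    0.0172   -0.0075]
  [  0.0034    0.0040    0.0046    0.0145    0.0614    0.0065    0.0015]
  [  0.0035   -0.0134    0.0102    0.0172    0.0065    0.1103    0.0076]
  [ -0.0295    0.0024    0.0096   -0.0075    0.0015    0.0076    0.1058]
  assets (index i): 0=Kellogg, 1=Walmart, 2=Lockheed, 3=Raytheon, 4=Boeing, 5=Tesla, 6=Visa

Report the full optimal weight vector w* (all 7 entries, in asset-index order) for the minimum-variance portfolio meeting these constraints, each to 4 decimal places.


0.2164  0.1348  0.2158  0.1122  0.1762  0.0040  0.1406

p=Σ⁻¹μ = [1.5968  0.9527  1.6747  0.8985  1.2901  -0.1019  0.9860]
q=Σ⁻¹𝟙 = [14.2163  10.9818  10.0490  3.8338  12.1065  6.8915  11.8598]
a=μᵀp=0.879956  b=𝟙ᵀp=7.296872  c=𝟙ᵀq=69.938658  D=ac−b²=8.298591
λ₁=(c·0.118−b)/D = (69.938658·0.118−7.296872)/8.298591 = 0.115187
λ₂=(a−b·0.118)/D = (0.879956−7.296872·0.118)/8.298591 = 0.002280
w* = 0.115187·p + 0.002280·q:
  w_0 = 0.115187·1.5968 + 0.002280·14.2163 = 0.2164  (Kellogg)
  w_1 = 0.115187·0.9527 + 0.002280·10.9818 = 0.1348  (Walmart)
  w_2 = 0.115187·1.6747 + 0.002280·10.0490 = 0.2158  (Lockheed)
  w_3 = 0.115187·0.8985 + 0.002280·3.8338 = 0.1122  (Raytheon)
  w_4 = 0.115187·1.2901 + 0.002280·12.1065 = 0.1762  (Boeing)
  w_5 = 0.115187·-0.1019 + 0.002280·6.8915 = 0.0040  (Tesla)
  w_6 = 0.115187·0.9860 + 0.002280·11.8598 = 0.1406  (Visa)
Σw_i=1.0000  μᵀw=0.1180
σ²=wᵀΣw=λ₁·μ_p+λ₂ = 0.115187·0.118 + 0.002280 = 0.015873 ≈ 0.0159


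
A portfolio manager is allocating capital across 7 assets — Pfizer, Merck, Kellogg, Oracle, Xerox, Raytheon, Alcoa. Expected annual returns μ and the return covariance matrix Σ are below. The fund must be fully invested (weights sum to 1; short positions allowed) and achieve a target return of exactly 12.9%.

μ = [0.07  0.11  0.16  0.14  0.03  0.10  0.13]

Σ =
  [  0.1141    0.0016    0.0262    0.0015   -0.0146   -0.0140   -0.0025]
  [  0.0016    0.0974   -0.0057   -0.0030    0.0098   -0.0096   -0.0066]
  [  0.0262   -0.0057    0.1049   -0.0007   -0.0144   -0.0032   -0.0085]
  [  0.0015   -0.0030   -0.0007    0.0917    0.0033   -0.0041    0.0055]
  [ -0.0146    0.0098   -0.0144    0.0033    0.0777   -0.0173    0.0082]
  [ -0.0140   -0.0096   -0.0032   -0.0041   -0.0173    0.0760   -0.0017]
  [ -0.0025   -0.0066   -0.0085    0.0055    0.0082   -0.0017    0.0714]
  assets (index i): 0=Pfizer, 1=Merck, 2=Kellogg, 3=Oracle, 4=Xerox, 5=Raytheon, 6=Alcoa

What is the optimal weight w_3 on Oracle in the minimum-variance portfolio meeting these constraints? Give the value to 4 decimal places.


0.1803

p=Σ⁻¹μ = [0.5462  1.5279  1.8173  1.5200  0.7976  1.9950  2.0363]
q=Σ⁻¹𝟙 = [11.1668  12.4319  11.9076  10.6810  18.6122  22.4248  14.5370]
a=μᵀp=1.198030  b=𝟙ᵀp=10.240400  c=𝟙ᵀq=101.761366  D=ac−b²=17.047341
λ₁=(c·0.129−b)/D = (101.761366·0.129−10.240400)/17.047341 = 0.169341
λ₂=(a−b·0.129)/D = (1.198030−10.240400·0.129)/17.047341 = -0.007214
w* = 0.169341·p + -0.007214·q:
  w_0 = 0.169341·0.5462 + -0.007214·11.1668 = 0.0119  (Pfizer)
  w_1 = 0.169341·1.5279 + -0.007214·12.4319 = 0.1691  (Merck)
  w_2 = 0.169341·1.8173 + -0.007214·11.9076 = 0.2218  (Kellogg)
  w_3 = 0.169341·1.5200 + -0.007214·10.6810 = 0.1803  (Oracle)
  w_4 = 0.169341·0.7976 + -0.007214·18.6122 = 0.0008  (Xerox)
  w_5 = 0.169341·1.9950 + -0.007214·22.4248 = 0.1761  (Raytheon)
  w_6 = 0.169341·2.0363 + -0.007214·14.5370 = 0.2400  (Alcoa)
Σw_i=1.0000  μᵀw=0.1290
σ²=wᵀΣw=λ₁·μ_p+λ₂ = 0.169341·0.129 + -0.007214 = 0.014631 ≈ 0.0146


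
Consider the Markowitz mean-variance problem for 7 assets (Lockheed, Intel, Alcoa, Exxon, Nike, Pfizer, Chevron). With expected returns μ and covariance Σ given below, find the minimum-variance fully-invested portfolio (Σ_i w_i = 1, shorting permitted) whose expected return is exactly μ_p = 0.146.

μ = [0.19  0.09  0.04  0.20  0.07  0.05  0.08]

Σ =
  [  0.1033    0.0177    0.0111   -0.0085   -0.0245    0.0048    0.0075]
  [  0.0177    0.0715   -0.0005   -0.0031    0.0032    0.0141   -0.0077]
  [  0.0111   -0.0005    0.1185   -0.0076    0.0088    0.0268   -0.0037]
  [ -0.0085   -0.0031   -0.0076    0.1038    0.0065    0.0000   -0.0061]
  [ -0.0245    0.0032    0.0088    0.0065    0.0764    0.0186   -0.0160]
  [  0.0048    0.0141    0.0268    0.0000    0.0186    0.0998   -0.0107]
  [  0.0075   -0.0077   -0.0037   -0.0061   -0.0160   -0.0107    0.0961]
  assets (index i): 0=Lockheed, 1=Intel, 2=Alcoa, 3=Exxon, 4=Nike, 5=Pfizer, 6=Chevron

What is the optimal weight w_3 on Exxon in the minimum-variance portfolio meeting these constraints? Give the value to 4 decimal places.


p=Σ⁻¹μ = [2.1371  0.8641  0.1817  2.1086  1.5922  0.0536  1.1468]
q=Σ⁻¹𝟙 = [10.4283  11.8716  6.4279  11.1640  16.1892  4.6756  14.7153]
a=μᵀp=1.118674  b=𝟙ᵀp=8.083989  c=𝟙ᵀq=75.471839  D=ac−b²=19.077510
λ₁=(c·0.146−b)/D = (75.471839·0.146−8.083989)/19.077510 = 0.153841
λ₂=(a−b·0.146)/D = (1.118674−8.083989·0.146)/19.077510 = -0.003228
w* = 0.153841·p + -0.003228·q:
  w_0 = 0.153841·2.1371 + -0.003228·10.4283 = 0.2951  (Lockheed)
  w_1 = 0.153841·0.8641 + -0.003228·11.8716 = 0.0946  (Intel)
  w_2 = 0.153841·0.1817 + -0.003228·6.4279 = 0.0072  (Alcoa)
  w_3 = 0.153841·2.1086 + -0.003228·11.1640 = 0.2883  (Exxon)
  w_4 = 0.153841·1.5922 + -0.003228·16.1892 = 0.1927  (Nike)
  w_5 = 0.153841·0.0536 + -0.003228·4.6756 = -0.0069  (Pfizer)
  w_6 = 0.153841·1.1468 + -0.003228·14.7153 = 0.1289  (Chevron)
Σw_i=1.0000  μᵀw=0.1460
σ²=wᵀΣw=λ₁·μ_p+λ₂ = 0.153841·0.146 + -0.003228 = 0.019232 ≈ 0.0192

0.2883


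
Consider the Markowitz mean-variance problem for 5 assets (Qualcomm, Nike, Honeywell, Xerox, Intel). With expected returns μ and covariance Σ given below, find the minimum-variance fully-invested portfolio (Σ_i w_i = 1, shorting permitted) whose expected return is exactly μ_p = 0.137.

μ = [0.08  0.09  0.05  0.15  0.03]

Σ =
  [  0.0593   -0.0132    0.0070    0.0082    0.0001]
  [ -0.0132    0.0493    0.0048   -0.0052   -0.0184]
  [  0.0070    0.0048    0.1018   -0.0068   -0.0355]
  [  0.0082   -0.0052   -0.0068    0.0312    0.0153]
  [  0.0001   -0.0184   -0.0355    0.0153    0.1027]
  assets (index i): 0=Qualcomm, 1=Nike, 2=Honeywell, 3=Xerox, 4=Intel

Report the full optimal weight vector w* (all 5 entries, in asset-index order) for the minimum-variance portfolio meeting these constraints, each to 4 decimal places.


x=Σ⁻¹μ = [1.1790  2.7006  0.7125  4.9652  0.2814]
y=Σ⁻¹𝟙 = [18.6101  32.9420  14.6104  27.7233  16.5411]
a=μᵀx=1.126231  b=𝟙ᵀx=9.838835  c=𝟙ᵀy=110.426881  D=ac−b²=27.563511
λ₁=(c·0.137−b)/D = (110.426881·0.137−9.838835)/27.563511 = 0.191908
λ₂=(a−b·0.137)/D = (1.126231−9.838835·0.137)/27.563511 = -0.008043
w* = 0.191908·x + -0.008043·y:
  w_0 = 0.191908·1.1790 + -0.008043·18.6101 = 0.0766  (Qualcomm)
  w_1 = 0.191908·2.7006 + -0.008043·32.9420 = 0.2533  (Nike)
  w_2 = 0.191908·0.7125 + -0.008043·14.6104 = 0.0192  (Honeywell)
  w_3 = 0.191908·4.9652 + -0.008043·27.7233 = 0.7299  (Xerox)
  w_4 = 0.191908·0.2814 + -0.008043·16.5411 = -0.0790  (Intel)
Σw_i=1.0000  μᵀw=0.1370
σ²=wᵀΣw=λ₁·μ_p+λ₂ = 0.191908·0.137 + -0.008043 = 0.018248 ≈ 0.0182

0.0766  0.2533  0.0192  0.7299  -0.0790


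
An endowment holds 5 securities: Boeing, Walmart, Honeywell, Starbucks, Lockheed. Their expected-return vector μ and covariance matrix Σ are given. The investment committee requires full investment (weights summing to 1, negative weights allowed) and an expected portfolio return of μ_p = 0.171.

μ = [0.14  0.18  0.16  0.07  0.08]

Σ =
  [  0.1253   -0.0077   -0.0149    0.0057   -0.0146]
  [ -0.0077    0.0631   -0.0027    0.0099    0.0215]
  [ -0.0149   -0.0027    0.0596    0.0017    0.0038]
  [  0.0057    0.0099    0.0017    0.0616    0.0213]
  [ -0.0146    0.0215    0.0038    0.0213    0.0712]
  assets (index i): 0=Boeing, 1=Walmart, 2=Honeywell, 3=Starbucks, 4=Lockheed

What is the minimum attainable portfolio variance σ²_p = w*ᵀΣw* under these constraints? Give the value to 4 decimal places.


g=Σ⁻¹μ = [1.7085  3.0532  3.2230  0.2981  0.2908]
h=Σ⁻¹𝟙 = [11.6949  13.7559  19.5186  9.4952  8.4069]
a=μᵀg=1.348567  b=𝟙ᵀg=8.573536  c=𝟙ᵀh=62.871504  D=ac−b²=11.280898
λ₁=(c·0.171−b)/D = (62.871504·0.171−8.573536)/11.280898 = 0.193025
λ₂=(a−b·0.171)/D = (1.348567−8.573536·0.171)/11.280898 = -0.010417
w* = 0.193025·g + -0.010417·h:
  w_0 = 0.193025·1.7085 + -0.010417·11.6949 = 0.2080  (Boeing)
  w_1 = 0.193025·3.0532 + -0.010417·13.7559 = 0.4460  (Walmart)
  w_2 = 0.193025·3.2230 + -0.010417·19.5186 = 0.4188  (Honeywell)
  w_3 = 0.193025·0.2981 + -0.010417·9.4952 = -0.0414  (Starbucks)
  w_4 = 0.193025·0.2908 + -0.010417·8.4069 = -0.0314  (Lockheed)
Σw_i=1.0000  μᵀw=0.1710
σ²=wᵀΣw=λ₁·μ_p+λ₂ = 0.193025·0.171 + -0.010417 = 0.022591 ≈ 0.0226

0.0226


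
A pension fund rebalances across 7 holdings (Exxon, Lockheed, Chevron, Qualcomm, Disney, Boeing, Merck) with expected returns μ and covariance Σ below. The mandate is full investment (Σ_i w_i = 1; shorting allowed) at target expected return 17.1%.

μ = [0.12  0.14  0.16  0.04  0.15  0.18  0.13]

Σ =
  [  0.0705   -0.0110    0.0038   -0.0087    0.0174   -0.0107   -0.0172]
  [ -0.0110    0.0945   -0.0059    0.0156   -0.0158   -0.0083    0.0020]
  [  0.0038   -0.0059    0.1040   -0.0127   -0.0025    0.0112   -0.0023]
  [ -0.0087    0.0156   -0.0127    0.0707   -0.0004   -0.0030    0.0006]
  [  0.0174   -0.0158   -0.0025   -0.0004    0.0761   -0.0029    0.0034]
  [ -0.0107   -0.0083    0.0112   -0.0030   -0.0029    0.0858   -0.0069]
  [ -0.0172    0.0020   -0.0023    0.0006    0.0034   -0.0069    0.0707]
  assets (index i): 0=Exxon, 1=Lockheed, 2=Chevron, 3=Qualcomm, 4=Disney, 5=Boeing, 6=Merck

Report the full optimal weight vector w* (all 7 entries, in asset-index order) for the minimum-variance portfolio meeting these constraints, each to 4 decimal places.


u=Σ⁻¹μ = [2.6732  2.2566  1.4684  0.7658  1.8676  2.7606  2.6461]
v=Σ⁻¹𝟙 = [22.7361  14.0955  10.4581  16.3231  11.0282  17.0902  20.6161]
a=μᵀu=2.023346  b=𝟙ᵀu=14.438464  c=𝟙ᵀv=112.347188  D=ac−b²=18.848005
λ₁=(c·0.171−b)/D = (112.347188·0.171−14.438464)/18.848005 = 0.253231
λ₂=(a−b·0.171)/D = (2.023346−14.438464·0.171)/18.848005 = -0.023643
w* = 0.253231·u + -0.023643·v:
  w_0 = 0.253231·2.6732 + -0.023643·22.7361 = 0.1394  (Exxon)
  w_1 = 0.253231·2.2566 + -0.023643·14.0955 = 0.2382  (Lockheed)
  w_2 = 0.253231·1.4684 + -0.023643·10.4581 = 0.1246  (Chevron)
  w_3 = 0.253231·0.7658 + -0.023643·16.3231 = -0.1920  (Qualcomm)
  w_4 = 0.253231·1.8676 + -0.023643·11.0282 = 0.2122  (Disney)
  w_5 = 0.253231·2.7606 + -0.023643·17.0902 = 0.2950  (Boeing)
  w_6 = 0.253231·2.6461 + -0.023643·20.6161 = 0.1827  (Merck)
Σw_i=1.0000  μᵀw=0.1710
σ²=wᵀΣw=λ₁·μ_p+λ₂ = 0.253231·0.171 + -0.023643 = 0.019659 ≈ 0.0197

0.1394  0.2382  0.1246  -0.1920  0.2122  0.2950  0.1827
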